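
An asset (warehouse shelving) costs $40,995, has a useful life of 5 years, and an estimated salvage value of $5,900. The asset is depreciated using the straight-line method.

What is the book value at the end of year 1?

Depreciable base = $40,995 − $5,900 = $35,095.
Annual expense = $35,095 / 5 = $7,019.
End of year 1: book value $33,976.

$33,976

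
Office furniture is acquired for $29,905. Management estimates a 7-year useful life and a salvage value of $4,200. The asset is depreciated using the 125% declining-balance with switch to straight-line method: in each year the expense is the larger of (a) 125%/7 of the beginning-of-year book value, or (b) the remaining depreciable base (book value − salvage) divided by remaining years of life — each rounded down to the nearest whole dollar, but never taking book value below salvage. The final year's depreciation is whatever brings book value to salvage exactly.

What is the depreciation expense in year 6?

$3,094

Depreciable base = $29,905 − $4,200 = $25,705.
Year 1: DB = ⌊$29,905 × 125%/7⌋ = $5,340; SL = ⌊$25,705/7⌋ = $3,672 → take DB $5,340. Book value $24,565.
Year 2: DB = ⌊$24,565 × 125%/7⌋ = $4,386; SL = ⌊$20,365/6⌋ = $3,394 → take DB $4,386. Book value $20,179.
Year 3: DB = ⌊$20,179 × 125%/7⌋ = $3,603; SL = ⌊$15,979/5⌋ = $3,195 → take DB $3,603. Book value $16,576.
Year 4: DB = ⌊$16,576 × 125%/7⌋ = $2,960; SL = ⌊$12,376/4⌋ = $3,094 → take SL $3,094. Book value $13,482.
Year 5: DB = ⌊$13,482 × 125%/7⌋ = $2,407; SL = ⌊$9,282/3⌋ = $3,094 → take SL $3,094. Book value $10,388.
Year 6: DB = ⌊$10,388 × 125%/7⌋ = $1,855; SL = ⌊$6,188/2⌋ = $3,094 → take SL $3,094. Book value $7,294.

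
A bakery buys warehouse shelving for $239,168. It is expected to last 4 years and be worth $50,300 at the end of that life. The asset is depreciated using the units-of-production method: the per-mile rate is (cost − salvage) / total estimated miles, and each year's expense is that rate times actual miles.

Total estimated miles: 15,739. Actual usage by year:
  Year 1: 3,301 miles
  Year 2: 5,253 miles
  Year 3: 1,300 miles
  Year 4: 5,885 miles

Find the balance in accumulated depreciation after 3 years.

$118,248

Depreciable base = $239,168 − $50,300 = $188,868.
Rate = $188,868 / 15,739 miles = $12 per mile.
Year 1: 3,301 × $12 = $39,612. Book value $199,556.
Year 2: 5,253 × $12 = $63,036. Book value $136,520.
Year 3: 1,300 × $12 = $15,600. Book value $120,920.
Accumulated through year 3 = $239,168 − $120,920 = $118,248.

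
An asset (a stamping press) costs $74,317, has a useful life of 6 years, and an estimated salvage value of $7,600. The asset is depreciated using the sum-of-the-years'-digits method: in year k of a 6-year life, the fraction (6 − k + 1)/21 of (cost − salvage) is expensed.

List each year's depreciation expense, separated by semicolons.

$19,062; $15,885; $12,708; $9,531; $6,354; $3,177

Depreciable base = $74,317 − $7,600 = $66,717.
Sum of the years' digits = 6+5+4+3+2+1 = 21.
Year 1: $66,717 × 6/21 = $19,062. Book value $55,255.
Year 2: $66,717 × 5/21 = $15,885. Book value $39,370.
Year 3: $66,717 × 4/21 = $12,708. Book value $26,662.
Year 4: $66,717 × 3/21 = $9,531. Book value $17,131.
Year 5: $66,717 × 2/21 = $6,354. Book value $10,777.
Year 6: $66,717 × 1/21 = $3,177. Book value $7,600.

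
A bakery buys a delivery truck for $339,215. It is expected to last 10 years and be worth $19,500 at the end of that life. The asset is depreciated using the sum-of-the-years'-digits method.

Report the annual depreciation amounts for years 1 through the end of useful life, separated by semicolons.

Depreciable base = $339,215 − $19,500 = $319,715.
Sum of the years' digits = 10+9+8+7+6+5+4+3+2+1 = 55.
Year 1: $319,715 × 10/55 = $58,130. Book value $281,085.
Year 2: $319,715 × 9/55 = $52,317. Book value $228,768.
Year 3: $319,715 × 8/55 = $46,504. Book value $182,264.
Year 4: $319,715 × 7/55 = $40,691. Book value $141,573.
Year 5: $319,715 × 6/55 = $34,878. Book value $106,695.
Year 6: $319,715 × 5/55 = $29,065. Book value $77,630.
Year 7: $319,715 × 4/55 = $23,252. Book value $54,378.
Year 8: $319,715 × 3/55 = $17,439. Book value $36,939.
Year 9: $319,715 × 2/55 = $11,626. Book value $25,313.
Year 10: $319,715 × 1/55 = $5,813. Book value $19,500.

$58,130; $52,317; $46,504; $40,691; $34,878; $29,065; $23,252; $17,439; $11,626; $5,813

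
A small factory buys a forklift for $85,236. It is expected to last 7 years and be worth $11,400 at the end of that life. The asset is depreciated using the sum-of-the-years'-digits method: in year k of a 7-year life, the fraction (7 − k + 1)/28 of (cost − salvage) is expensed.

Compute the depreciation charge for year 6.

$5,274

Depreciable base = $85,236 − $11,400 = $73,836.
Sum of the years' digits = 7+6+5+4+3+2+1 = 28.
Year 1: $73,836 × 7/28 = $18,459. Book value $66,777.
Year 2: $73,836 × 6/28 = $15,822. Book value $50,955.
Year 3: $73,836 × 5/28 = $13,185. Book value $37,770.
Year 4: $73,836 × 4/28 = $10,548. Book value $27,222.
Year 5: $73,836 × 3/28 = $7,911. Book value $19,311.
Year 6: $73,836 × 2/28 = $5,274. Book value $14,037.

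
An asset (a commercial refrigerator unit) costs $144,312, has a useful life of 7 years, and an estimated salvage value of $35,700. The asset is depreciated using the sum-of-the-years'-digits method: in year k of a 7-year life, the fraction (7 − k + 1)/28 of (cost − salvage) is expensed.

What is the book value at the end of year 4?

Depreciable base = $144,312 − $35,700 = $108,612.
Sum of the years' digits = 7+6+5+4+3+2+1 = 28.
Year 1: $108,612 × 7/28 = $27,153. Book value $117,159.
Year 2: $108,612 × 6/28 = $23,274. Book value $93,885.
Year 3: $108,612 × 5/28 = $19,395. Book value $74,490.
Year 4: $108,612 × 4/28 = $15,516. Book value $58,974.

$58,974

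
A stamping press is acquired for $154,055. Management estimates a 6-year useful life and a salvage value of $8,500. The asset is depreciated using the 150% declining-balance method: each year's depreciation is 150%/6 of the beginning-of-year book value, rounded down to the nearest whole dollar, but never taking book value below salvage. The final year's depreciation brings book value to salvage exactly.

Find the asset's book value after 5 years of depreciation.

$36,559

Depreciable base = $154,055 − $8,500 = $145,555.
Year 1: ⌊$154,055 × 150%/6⌋ = $38,513. Book value $115,542.
Year 2: ⌊$115,542 × 150%/6⌋ = $28,885. Book value $86,657.
Year 3: ⌊$86,657 × 150%/6⌋ = $21,664. Book value $64,993.
Year 4: ⌊$64,993 × 150%/6⌋ = $16,248. Book value $48,745.
Year 5: ⌊$48,745 × 150%/6⌋ = $12,186. Book value $36,559.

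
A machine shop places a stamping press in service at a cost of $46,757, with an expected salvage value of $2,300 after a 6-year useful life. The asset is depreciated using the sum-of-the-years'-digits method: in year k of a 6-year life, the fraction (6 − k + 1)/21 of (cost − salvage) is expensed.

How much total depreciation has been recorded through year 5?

$42,340

Depreciable base = $46,757 − $2,300 = $44,457.
Sum of the years' digits = 6+5+4+3+2+1 = 21.
Year 1: $44,457 × 6/21 = $12,702. Book value $34,055.
Year 2: $44,457 × 5/21 = $10,585. Book value $23,470.
Year 3: $44,457 × 4/21 = $8,468. Book value $15,002.
Year 4: $44,457 × 3/21 = $6,351. Book value $8,651.
Year 5: $44,457 × 2/21 = $4,234. Book value $4,417.
Accumulated through year 5 = $46,757 − $4,417 = $42,340.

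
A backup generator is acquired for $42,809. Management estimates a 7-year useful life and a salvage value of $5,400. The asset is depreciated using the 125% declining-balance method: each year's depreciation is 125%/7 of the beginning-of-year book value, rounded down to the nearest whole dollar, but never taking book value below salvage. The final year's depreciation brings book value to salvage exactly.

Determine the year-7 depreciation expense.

$7,752

Depreciable base = $42,809 − $5,400 = $37,409.
Year 1: ⌊$42,809 × 125%/7⌋ = $7,644. Book value $35,165.
Year 2: ⌊$35,165 × 125%/7⌋ = $6,279. Book value $28,886.
Year 3: ⌊$28,886 × 125%/7⌋ = $5,158. Book value $23,728.
Year 4: ⌊$23,728 × 125%/7⌋ = $4,237. Book value $19,491.
Year 5: ⌊$19,491 × 125%/7⌋ = $3,480. Book value $16,011.
Year 6: ⌊$16,011 × 125%/7⌋ = $2,859. Book value $13,152.
Year 7 (final): $13,152 − $5,400 = $7,752. Book value $5,400.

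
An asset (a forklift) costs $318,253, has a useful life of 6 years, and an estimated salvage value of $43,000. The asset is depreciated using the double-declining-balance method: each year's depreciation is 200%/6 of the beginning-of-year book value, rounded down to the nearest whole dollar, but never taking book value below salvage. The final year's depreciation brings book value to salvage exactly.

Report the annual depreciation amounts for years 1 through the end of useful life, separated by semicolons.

$106,084; $70,723; $47,148; $31,432; $19,866; $0

Depreciable base = $318,253 − $43,000 = $275,253.
Year 1: ⌊$318,253 × 200%/6⌋ = $106,084. Book value $212,169.
Year 2: ⌊$212,169 × 200%/6⌋ = $70,723. Book value $141,446.
Year 3: ⌊$141,446 × 200%/6⌋ = $47,148. Book value $94,298.
Year 4: ⌊$94,298 × 200%/6⌋ = $31,432. Book value $62,866.
Year 5: ⌊$62,866 × 200%/6⌋ = $20,955, capped at $19,866. Book value $43,000.
Year 6 (final): $43,000 − $43,000 = $0. Book value $43,000.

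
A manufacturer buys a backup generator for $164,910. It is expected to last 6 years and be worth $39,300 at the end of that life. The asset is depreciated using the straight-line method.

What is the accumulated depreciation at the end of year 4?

Depreciable base = $164,910 − $39,300 = $125,610.
Annual expense = $125,610 / 6 = $20,935.
End of year 1: book value $143,975.
End of year 2: book value $123,040.
End of year 3: book value $102,105.
End of year 4: book value $81,170.
Accumulated through year 4 = $164,910 − $81,170 = $83,740.

$83,740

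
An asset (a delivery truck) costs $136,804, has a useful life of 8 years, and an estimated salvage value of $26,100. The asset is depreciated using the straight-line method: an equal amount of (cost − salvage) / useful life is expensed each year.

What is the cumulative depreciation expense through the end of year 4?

Depreciable base = $136,804 − $26,100 = $110,704.
Annual expense = $110,704 / 8 = $13,838.
End of year 1: book value $122,966.
End of year 2: book value $109,128.
End of year 3: book value $95,290.
End of year 4: book value $81,452.
Accumulated through year 4 = $136,804 − $81,452 = $55,352.

$55,352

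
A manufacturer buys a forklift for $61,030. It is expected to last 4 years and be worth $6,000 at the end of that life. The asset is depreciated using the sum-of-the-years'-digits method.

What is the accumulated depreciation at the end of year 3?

$49,527

Depreciable base = $61,030 − $6,000 = $55,030.
Sum of the years' digits = 4+3+2+1 = 10.
Year 1: $55,030 × 4/10 = $22,012. Book value $39,018.
Year 2: $55,030 × 3/10 = $16,509. Book value $22,509.
Year 3: $55,030 × 2/10 = $11,006. Book value $11,503.
Accumulated through year 3 = $61,030 − $11,503 = $49,527.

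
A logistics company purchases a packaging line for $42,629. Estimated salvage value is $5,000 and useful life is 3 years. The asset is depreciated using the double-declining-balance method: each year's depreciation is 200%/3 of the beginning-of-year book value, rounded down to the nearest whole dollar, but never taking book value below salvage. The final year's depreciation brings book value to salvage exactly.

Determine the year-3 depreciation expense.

Depreciable base = $42,629 − $5,000 = $37,629.
Year 1: ⌊$42,629 × 200%/3⌋ = $28,419. Book value $14,210.
Year 2: ⌊$14,210 × 200%/3⌋ = $9,473, capped at $9,210. Book value $5,000.
Year 3 (final): $5,000 − $5,000 = $0. Book value $5,000.

$0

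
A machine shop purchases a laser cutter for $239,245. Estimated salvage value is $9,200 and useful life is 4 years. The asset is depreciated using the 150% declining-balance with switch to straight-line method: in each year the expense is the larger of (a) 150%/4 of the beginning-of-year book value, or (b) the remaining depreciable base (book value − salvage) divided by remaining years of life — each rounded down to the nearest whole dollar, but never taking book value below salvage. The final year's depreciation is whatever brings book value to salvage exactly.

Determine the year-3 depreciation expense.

$42,128

Depreciable base = $239,245 − $9,200 = $230,045.
Year 1: DB = ⌊$239,245 × 150%/4⌋ = $89,716; SL = ⌊$230,045/4⌋ = $57,511 → take DB $89,716. Book value $149,529.
Year 2: DB = ⌊$149,529 × 150%/4⌋ = $56,073; SL = ⌊$140,329/3⌋ = $46,776 → take DB $56,073. Book value $93,456.
Year 3: DB = ⌊$93,456 × 150%/4⌋ = $35,046; SL = ⌊$84,256/2⌋ = $42,128 → take SL $42,128. Book value $51,328.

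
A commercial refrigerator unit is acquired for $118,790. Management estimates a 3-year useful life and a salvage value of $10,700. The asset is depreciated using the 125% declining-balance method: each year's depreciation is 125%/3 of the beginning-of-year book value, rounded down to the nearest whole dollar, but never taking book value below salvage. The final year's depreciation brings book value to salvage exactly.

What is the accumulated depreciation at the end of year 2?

$78,367

Depreciable base = $118,790 − $10,700 = $108,090.
Year 1: ⌊$118,790 × 125%/3⌋ = $49,495. Book value $69,295.
Year 2: ⌊$69,295 × 125%/3⌋ = $28,872. Book value $40,423.
Accumulated through year 2 = $118,790 − $40,423 = $78,367.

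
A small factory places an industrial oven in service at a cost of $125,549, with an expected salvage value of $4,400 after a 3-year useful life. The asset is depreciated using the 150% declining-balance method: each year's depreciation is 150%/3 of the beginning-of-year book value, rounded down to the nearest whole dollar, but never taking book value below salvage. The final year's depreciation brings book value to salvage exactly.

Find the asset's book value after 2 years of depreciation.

$31,388

Depreciable base = $125,549 − $4,400 = $121,149.
Year 1: ⌊$125,549 × 150%/3⌋ = $62,774. Book value $62,775.
Year 2: ⌊$62,775 × 150%/3⌋ = $31,387. Book value $31,388.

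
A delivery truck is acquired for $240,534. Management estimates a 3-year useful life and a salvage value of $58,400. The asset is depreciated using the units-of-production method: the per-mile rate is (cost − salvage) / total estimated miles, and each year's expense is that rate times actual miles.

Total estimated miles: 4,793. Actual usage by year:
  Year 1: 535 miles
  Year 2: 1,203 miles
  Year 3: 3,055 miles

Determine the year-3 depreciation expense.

$116,090

Depreciable base = $240,534 − $58,400 = $182,134.
Rate = $182,134 / 4,793 miles = $38 per mile.
Year 1: 535 × $38 = $20,330. Book value $220,204.
Year 2: 1,203 × $38 = $45,714. Book value $174,490.
Year 3: 3,055 × $38 = $116,090. Book value $58,400.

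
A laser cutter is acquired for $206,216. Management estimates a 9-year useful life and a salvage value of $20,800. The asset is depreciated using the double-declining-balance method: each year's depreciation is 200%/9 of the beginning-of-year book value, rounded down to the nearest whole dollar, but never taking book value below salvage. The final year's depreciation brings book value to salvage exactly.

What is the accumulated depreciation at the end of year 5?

Depreciable base = $206,216 − $20,800 = $185,416.
Year 1: ⌊$206,216 × 200%/9⌋ = $45,825. Book value $160,391.
Year 2: ⌊$160,391 × 200%/9⌋ = $35,642. Book value $124,749.
Year 3: ⌊$124,749 × 200%/9⌋ = $27,722. Book value $97,027.
Year 4: ⌊$97,027 × 200%/9⌋ = $21,561. Book value $75,466.
Year 5: ⌊$75,466 × 200%/9⌋ = $16,770. Book value $58,696.
Accumulated through year 5 = $206,216 − $58,696 = $147,520.

$147,520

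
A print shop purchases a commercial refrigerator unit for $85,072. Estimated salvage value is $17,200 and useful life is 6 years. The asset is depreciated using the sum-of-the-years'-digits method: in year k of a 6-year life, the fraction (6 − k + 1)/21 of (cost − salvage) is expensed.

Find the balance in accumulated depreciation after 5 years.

Depreciable base = $85,072 − $17,200 = $67,872.
Sum of the years' digits = 6+5+4+3+2+1 = 21.
Year 1: $67,872 × 6/21 = $19,392. Book value $65,680.
Year 2: $67,872 × 5/21 = $16,160. Book value $49,520.
Year 3: $67,872 × 4/21 = $12,928. Book value $36,592.
Year 4: $67,872 × 3/21 = $9,696. Book value $26,896.
Year 5: $67,872 × 2/21 = $6,464. Book value $20,432.
Accumulated through year 5 = $85,072 − $20,432 = $64,640.

$64,640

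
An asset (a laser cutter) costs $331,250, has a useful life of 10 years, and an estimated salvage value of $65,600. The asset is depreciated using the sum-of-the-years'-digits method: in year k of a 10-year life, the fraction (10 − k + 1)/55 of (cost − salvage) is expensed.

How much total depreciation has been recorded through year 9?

$260,820

Depreciable base = $331,250 − $65,600 = $265,650.
Sum of the years' digits = 10+9+8+7+6+5+4+3+2+1 = 55.
Year 1: $265,650 × 10/55 = $48,300. Book value $282,950.
Year 2: $265,650 × 9/55 = $43,470. Book value $239,480.
Year 3: $265,650 × 8/55 = $38,640. Book value $200,840.
Year 4: $265,650 × 7/55 = $33,810. Book value $167,030.
Year 5: $265,650 × 6/55 = $28,980. Book value $138,050.
Year 6: $265,650 × 5/55 = $24,150. Book value $113,900.
Year 7: $265,650 × 4/55 = $19,320. Book value $94,580.
Year 8: $265,650 × 3/55 = $14,490. Book value $80,090.
Year 9: $265,650 × 2/55 = $9,660. Book value $70,430.
Accumulated through year 9 = $331,250 − $70,430 = $260,820.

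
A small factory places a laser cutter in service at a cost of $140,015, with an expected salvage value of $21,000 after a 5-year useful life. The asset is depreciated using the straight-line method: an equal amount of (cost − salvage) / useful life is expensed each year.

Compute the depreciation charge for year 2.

Depreciable base = $140,015 − $21,000 = $119,015.
Annual expense = $119,015 / 5 = $23,803.

$23,803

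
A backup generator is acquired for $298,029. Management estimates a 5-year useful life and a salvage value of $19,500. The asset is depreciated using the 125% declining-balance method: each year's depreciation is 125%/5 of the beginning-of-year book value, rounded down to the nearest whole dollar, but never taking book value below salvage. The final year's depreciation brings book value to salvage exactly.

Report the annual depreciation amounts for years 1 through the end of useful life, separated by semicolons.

$74,507; $55,880; $41,910; $31,433; $74,799

Depreciable base = $298,029 − $19,500 = $278,529.
Year 1: ⌊$298,029 × 125%/5⌋ = $74,507. Book value $223,522.
Year 2: ⌊$223,522 × 125%/5⌋ = $55,880. Book value $167,642.
Year 3: ⌊$167,642 × 125%/5⌋ = $41,910. Book value $125,732.
Year 4: ⌊$125,732 × 125%/5⌋ = $31,433. Book value $94,299.
Year 5 (final): $94,299 − $19,500 = $74,799. Book value $19,500.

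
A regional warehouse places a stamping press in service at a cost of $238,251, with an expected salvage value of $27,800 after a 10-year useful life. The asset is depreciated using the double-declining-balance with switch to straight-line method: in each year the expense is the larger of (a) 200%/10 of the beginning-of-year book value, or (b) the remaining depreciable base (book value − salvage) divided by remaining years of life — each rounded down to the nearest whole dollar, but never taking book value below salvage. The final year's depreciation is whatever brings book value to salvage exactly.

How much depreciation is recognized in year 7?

$12,491

Depreciable base = $238,251 − $27,800 = $210,451.
Year 1: DB = ⌊$238,251 × 200%/10⌋ = $47,650; SL = ⌊$210,451/10⌋ = $21,045 → take DB $47,650. Book value $190,601.
Year 2: DB = ⌊$190,601 × 200%/10⌋ = $38,120; SL = ⌊$162,801/9⌋ = $18,089 → take DB $38,120. Book value $152,481.
Year 3: DB = ⌊$152,481 × 200%/10⌋ = $30,496; SL = ⌊$124,681/8⌋ = $15,585 → take DB $30,496. Book value $121,985.
Year 4: DB = ⌊$121,985 × 200%/10⌋ = $24,397; SL = ⌊$94,185/7⌋ = $13,455 → take DB $24,397. Book value $97,588.
Year 5: DB = ⌊$97,588 × 200%/10⌋ = $19,517; SL = ⌊$69,788/6⌋ = $11,631 → take DB $19,517. Book value $78,071.
Year 6: DB = ⌊$78,071 × 200%/10⌋ = $15,614; SL = ⌊$50,271/5⌋ = $10,054 → take DB $15,614. Book value $62,457.
Year 7: DB = ⌊$62,457 × 200%/10⌋ = $12,491; SL = ⌊$34,657/4⌋ = $8,664 → take DB $12,491. Book value $49,966.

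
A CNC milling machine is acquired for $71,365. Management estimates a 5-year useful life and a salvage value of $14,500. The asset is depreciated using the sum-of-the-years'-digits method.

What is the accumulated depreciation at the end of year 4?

Depreciable base = $71,365 − $14,500 = $56,865.
Sum of the years' digits = 5+4+3+2+1 = 15.
Year 1: $56,865 × 5/15 = $18,955. Book value $52,410.
Year 2: $56,865 × 4/15 = $15,164. Book value $37,246.
Year 3: $56,865 × 3/15 = $11,373. Book value $25,873.
Year 4: $56,865 × 2/15 = $7,582. Book value $18,291.
Accumulated through year 4 = $71,365 − $18,291 = $53,074.

$53,074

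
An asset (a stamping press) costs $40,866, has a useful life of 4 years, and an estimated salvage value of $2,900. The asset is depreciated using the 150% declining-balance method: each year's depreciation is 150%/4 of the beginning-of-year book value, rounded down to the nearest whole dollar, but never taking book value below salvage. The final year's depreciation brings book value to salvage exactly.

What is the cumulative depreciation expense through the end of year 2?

$24,902

Depreciable base = $40,866 − $2,900 = $37,966.
Year 1: ⌊$40,866 × 150%/4⌋ = $15,324. Book value $25,542.
Year 2: ⌊$25,542 × 150%/4⌋ = $9,578. Book value $15,964.
Accumulated through year 2 = $40,866 − $15,964 = $24,902.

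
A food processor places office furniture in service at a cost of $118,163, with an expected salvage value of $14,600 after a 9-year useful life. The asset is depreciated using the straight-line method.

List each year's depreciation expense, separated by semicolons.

$11,507; $11,507; $11,507; $11,507; $11,507; $11,507; $11,507; $11,507; $11,507

Depreciable base = $118,163 − $14,600 = $103,563.
Annual expense = $103,563 / 9 = $11,507.
End of year 1: book value $106,656.
End of year 2: book value $95,149.
End of year 3: book value $83,642.
End of year 4: book value $72,135.
End of year 5: book value $60,628.
End of year 6: book value $49,121.
End of year 7: book value $37,614.
End of year 8: book value $26,107.
End of year 9: book value $14,600.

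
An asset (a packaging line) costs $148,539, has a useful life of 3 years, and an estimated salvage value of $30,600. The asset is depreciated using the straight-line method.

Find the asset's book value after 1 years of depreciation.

Depreciable base = $148,539 − $30,600 = $117,939.
Annual expense = $117,939 / 3 = $39,313.
End of year 1: book value $109,226.

$109,226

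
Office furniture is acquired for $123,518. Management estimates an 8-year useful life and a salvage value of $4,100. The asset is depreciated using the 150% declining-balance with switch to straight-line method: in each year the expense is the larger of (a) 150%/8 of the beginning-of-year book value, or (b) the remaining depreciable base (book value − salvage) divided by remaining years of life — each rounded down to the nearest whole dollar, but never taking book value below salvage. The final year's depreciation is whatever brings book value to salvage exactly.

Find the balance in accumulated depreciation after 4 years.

$69,695

Depreciable base = $123,518 − $4,100 = $119,418.
Year 1: DB = ⌊$123,518 × 150%/8⌋ = $23,159; SL = ⌊$119,418/8⌋ = $14,927 → take DB $23,159. Book value $100,359.
Year 2: DB = ⌊$100,359 × 150%/8⌋ = $18,817; SL = ⌊$96,259/7⌋ = $13,751 → take DB $18,817. Book value $81,542.
Year 3: DB = ⌊$81,542 × 150%/8⌋ = $15,289; SL = ⌊$77,442/6⌋ = $12,907 → take DB $15,289. Book value $66,253.
Year 4: DB = ⌊$66,253 × 150%/8⌋ = $12,422; SL = ⌊$62,153/5⌋ = $12,430 → take SL $12,430. Book value $53,823.
Accumulated through year 4 = $123,518 − $53,823 = $69,695.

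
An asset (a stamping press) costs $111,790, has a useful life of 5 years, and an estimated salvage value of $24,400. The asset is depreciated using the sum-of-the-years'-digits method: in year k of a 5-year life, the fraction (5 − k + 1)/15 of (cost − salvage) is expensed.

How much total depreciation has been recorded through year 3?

$69,912

Depreciable base = $111,790 − $24,400 = $87,390.
Sum of the years' digits = 5+4+3+2+1 = 15.
Year 1: $87,390 × 5/15 = $29,130. Book value $82,660.
Year 2: $87,390 × 4/15 = $23,304. Book value $59,356.
Year 3: $87,390 × 3/15 = $17,478. Book value $41,878.
Accumulated through year 3 = $111,790 − $41,878 = $69,912.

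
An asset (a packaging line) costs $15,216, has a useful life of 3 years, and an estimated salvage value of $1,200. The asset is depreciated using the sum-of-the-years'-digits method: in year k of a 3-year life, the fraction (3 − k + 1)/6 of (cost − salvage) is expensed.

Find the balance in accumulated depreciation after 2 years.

Depreciable base = $15,216 − $1,200 = $14,016.
Sum of the years' digits = 3+2+1 = 6.
Year 1: $14,016 × 3/6 = $7,008. Book value $8,208.
Year 2: $14,016 × 2/6 = $4,672. Book value $3,536.
Accumulated through year 2 = $15,216 − $3,536 = $11,680.

$11,680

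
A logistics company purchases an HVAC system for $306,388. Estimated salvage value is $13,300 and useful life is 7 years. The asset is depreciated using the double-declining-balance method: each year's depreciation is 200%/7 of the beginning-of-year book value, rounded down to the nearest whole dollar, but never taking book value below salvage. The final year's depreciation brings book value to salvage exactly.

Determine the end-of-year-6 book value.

$40,693

Depreciable base = $306,388 − $13,300 = $293,088.
Year 1: ⌊$306,388 × 200%/7⌋ = $87,539. Book value $218,849.
Year 2: ⌊$218,849 × 200%/7⌋ = $62,528. Book value $156,321.
Year 3: ⌊$156,321 × 200%/7⌋ = $44,663. Book value $111,658.
Year 4: ⌊$111,658 × 200%/7⌋ = $31,902. Book value $79,756.
Year 5: ⌊$79,756 × 200%/7⌋ = $22,787. Book value $56,969.
Year 6: ⌊$56,969 × 200%/7⌋ = $16,276. Book value $40,693.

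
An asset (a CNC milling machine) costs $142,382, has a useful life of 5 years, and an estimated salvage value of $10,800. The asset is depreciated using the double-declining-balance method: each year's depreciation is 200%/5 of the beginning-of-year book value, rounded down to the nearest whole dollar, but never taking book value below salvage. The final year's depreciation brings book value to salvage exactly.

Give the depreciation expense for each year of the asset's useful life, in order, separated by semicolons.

$56,952; $34,172; $20,503; $12,302; $7,653

Depreciable base = $142,382 − $10,800 = $131,582.
Year 1: ⌊$142,382 × 200%/5⌋ = $56,952. Book value $85,430.
Year 2: ⌊$85,430 × 200%/5⌋ = $34,172. Book value $51,258.
Year 3: ⌊$51,258 × 200%/5⌋ = $20,503. Book value $30,755.
Year 4: ⌊$30,755 × 200%/5⌋ = $12,302. Book value $18,453.
Year 5 (final): $18,453 − $10,800 = $7,653. Book value $10,800.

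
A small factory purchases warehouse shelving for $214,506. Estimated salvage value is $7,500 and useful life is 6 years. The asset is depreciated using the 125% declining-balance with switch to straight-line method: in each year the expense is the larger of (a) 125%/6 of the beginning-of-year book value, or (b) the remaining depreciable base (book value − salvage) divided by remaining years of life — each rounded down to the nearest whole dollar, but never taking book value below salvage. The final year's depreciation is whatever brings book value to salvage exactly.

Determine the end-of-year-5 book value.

Depreciable base = $214,506 − $7,500 = $207,006.
Year 1: DB = ⌊$214,506 × 125%/6⌋ = $44,688; SL = ⌊$207,006/6⌋ = $34,501 → take DB $44,688. Book value $169,818.
Year 2: DB = ⌊$169,818 × 125%/6⌋ = $35,378; SL = ⌊$162,318/5⌋ = $32,463 → take DB $35,378. Book value $134,440.
Year 3: DB = ⌊$134,440 × 125%/6⌋ = $28,008; SL = ⌊$126,940/4⌋ = $31,735 → take SL $31,735. Book value $102,705.
Year 4: DB = ⌊$102,705 × 125%/6⌋ = $21,396; SL = ⌊$95,205/3⌋ = $31,735 → take SL $31,735. Book value $70,970.
Year 5: DB = ⌊$70,970 × 125%/6⌋ = $14,785; SL = ⌊$63,470/2⌋ = $31,735 → take SL $31,735. Book value $39,235.

$39,235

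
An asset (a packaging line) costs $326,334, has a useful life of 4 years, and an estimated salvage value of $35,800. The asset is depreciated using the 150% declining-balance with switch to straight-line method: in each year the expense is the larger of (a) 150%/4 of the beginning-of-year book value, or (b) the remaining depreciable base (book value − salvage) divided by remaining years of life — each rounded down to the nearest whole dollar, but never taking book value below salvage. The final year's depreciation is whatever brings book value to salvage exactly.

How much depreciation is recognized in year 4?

Depreciable base = $326,334 − $35,800 = $290,534.
Year 1: DB = ⌊$326,334 × 150%/4⌋ = $122,375; SL = ⌊$290,534/4⌋ = $72,633 → take DB $122,375. Book value $203,959.
Year 2: DB = ⌊$203,959 × 150%/4⌋ = $76,484; SL = ⌊$168,159/3⌋ = $56,053 → take DB $76,484. Book value $127,475.
Year 3: DB = ⌊$127,475 × 150%/4⌋ = $47,803; SL = ⌊$91,675/2⌋ = $45,837 → take DB $47,803. Book value $79,672.
Year 4 (final): $79,672 − $35,800 = $43,872. Book value $35,800.

$43,872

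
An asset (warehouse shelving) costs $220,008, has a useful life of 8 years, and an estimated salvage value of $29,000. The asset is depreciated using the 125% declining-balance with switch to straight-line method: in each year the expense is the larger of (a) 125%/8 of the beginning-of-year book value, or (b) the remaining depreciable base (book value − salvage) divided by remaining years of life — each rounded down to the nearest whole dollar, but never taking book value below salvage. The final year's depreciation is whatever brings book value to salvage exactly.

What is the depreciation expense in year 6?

$20,626

Depreciable base = $220,008 − $29,000 = $191,008.
Year 1: DB = ⌊$220,008 × 125%/8⌋ = $34,376; SL = ⌊$191,008/8⌋ = $23,876 → take DB $34,376. Book value $185,632.
Year 2: DB = ⌊$185,632 × 125%/8⌋ = $29,005; SL = ⌊$156,632/7⌋ = $22,376 → take DB $29,005. Book value $156,627.
Year 3: DB = ⌊$156,627 × 125%/8⌋ = $24,472; SL = ⌊$127,627/6⌋ = $21,271 → take DB $24,472. Book value $132,155.
Year 4: DB = ⌊$132,155 × 125%/8⌋ = $20,649; SL = ⌊$103,155/5⌋ = $20,631 → take DB $20,649. Book value $111,506.
Year 5: DB = ⌊$111,506 × 125%/8⌋ = $17,422; SL = ⌊$82,506/4⌋ = $20,626 → take SL $20,626. Book value $90,880.
Year 6: DB = ⌊$90,880 × 125%/8⌋ = $14,200; SL = ⌊$61,880/3⌋ = $20,626 → take SL $20,626. Book value $70,254.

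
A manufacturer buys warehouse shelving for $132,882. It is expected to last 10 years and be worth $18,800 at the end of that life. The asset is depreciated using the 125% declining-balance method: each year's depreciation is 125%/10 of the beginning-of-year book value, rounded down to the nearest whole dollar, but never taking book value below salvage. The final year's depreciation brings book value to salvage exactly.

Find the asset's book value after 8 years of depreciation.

$45,662

Depreciable base = $132,882 − $18,800 = $114,082.
Year 1: ⌊$132,882 × 125%/10⌋ = $16,610. Book value $116,272.
Year 2: ⌊$116,272 × 125%/10⌋ = $14,534. Book value $101,738.
Year 3: ⌊$101,738 × 125%/10⌋ = $12,717. Book value $89,021.
Year 4: ⌊$89,021 × 125%/10⌋ = $11,127. Book value $77,894.
Year 5: ⌊$77,894 × 125%/10⌋ = $9,736. Book value $68,158.
Year 6: ⌊$68,158 × 125%/10⌋ = $8,519. Book value $59,639.
Year 7: ⌊$59,639 × 125%/10⌋ = $7,454. Book value $52,185.
Year 8: ⌊$52,185 × 125%/10⌋ = $6,523. Book value $45,662.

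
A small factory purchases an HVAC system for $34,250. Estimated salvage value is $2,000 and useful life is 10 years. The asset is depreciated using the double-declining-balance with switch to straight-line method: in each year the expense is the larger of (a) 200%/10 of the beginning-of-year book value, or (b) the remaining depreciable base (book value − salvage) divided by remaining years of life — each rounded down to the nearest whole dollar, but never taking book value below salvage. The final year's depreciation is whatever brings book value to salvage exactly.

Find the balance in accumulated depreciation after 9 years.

Depreciable base = $34,250 − $2,000 = $32,250.
Year 1: DB = ⌊$34,250 × 200%/10⌋ = $6,850; SL = ⌊$32,250/10⌋ = $3,225 → take DB $6,850. Book value $27,400.
Year 2: DB = ⌊$27,400 × 200%/10⌋ = $5,480; SL = ⌊$25,400/9⌋ = $2,822 → take DB $5,480. Book value $21,920.
Year 3: DB = ⌊$21,920 × 200%/10⌋ = $4,384; SL = ⌊$19,920/8⌋ = $2,490 → take DB $4,384. Book value $17,536.
Year 4: DB = ⌊$17,536 × 200%/10⌋ = $3,507; SL = ⌊$15,536/7⌋ = $2,219 → take DB $3,507. Book value $14,029.
Year 5: DB = ⌊$14,029 × 200%/10⌋ = $2,805; SL = ⌊$12,029/6⌋ = $2,004 → take DB $2,805. Book value $11,224.
Year 6: DB = ⌊$11,224 × 200%/10⌋ = $2,244; SL = ⌊$9,224/5⌋ = $1,844 → take DB $2,244. Book value $8,980.
Year 7: DB = ⌊$8,980 × 200%/10⌋ = $1,796; SL = ⌊$6,980/4⌋ = $1,745 → take DB $1,796. Book value $7,184.
Year 8: DB = ⌊$7,184 × 200%/10⌋ = $1,436; SL = ⌊$5,184/3⌋ = $1,728 → take SL $1,728. Book value $5,456.
Year 9: DB = ⌊$5,456 × 200%/10⌋ = $1,091; SL = ⌊$3,456/2⌋ = $1,728 → take SL $1,728. Book value $3,728.
Accumulated through year 9 = $34,250 − $3,728 = $30,522.

$30,522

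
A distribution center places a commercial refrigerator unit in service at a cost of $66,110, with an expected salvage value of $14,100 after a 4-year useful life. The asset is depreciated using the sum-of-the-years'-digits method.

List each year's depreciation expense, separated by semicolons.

$20,804; $15,603; $10,402; $5,201

Depreciable base = $66,110 − $14,100 = $52,010.
Sum of the years' digits = 4+3+2+1 = 10.
Year 1: $52,010 × 4/10 = $20,804. Book value $45,306.
Year 2: $52,010 × 3/10 = $15,603. Book value $29,703.
Year 3: $52,010 × 2/10 = $10,402. Book value $19,301.
Year 4: $52,010 × 1/10 = $5,201. Book value $14,100.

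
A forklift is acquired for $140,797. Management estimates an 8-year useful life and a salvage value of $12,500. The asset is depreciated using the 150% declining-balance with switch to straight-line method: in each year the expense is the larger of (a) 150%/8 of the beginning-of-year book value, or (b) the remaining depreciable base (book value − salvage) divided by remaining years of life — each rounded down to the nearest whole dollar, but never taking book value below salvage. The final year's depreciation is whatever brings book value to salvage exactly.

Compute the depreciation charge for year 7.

Depreciable base = $140,797 − $12,500 = $128,297.
Year 1: DB = ⌊$140,797 × 150%/8⌋ = $26,399; SL = ⌊$128,297/8⌋ = $16,037 → take DB $26,399. Book value $114,398.
Year 2: DB = ⌊$114,398 × 150%/8⌋ = $21,449; SL = ⌊$101,898/7⌋ = $14,556 → take DB $21,449. Book value $92,949.
Year 3: DB = ⌊$92,949 × 150%/8⌋ = $17,427; SL = ⌊$80,449/6⌋ = $13,408 → take DB $17,427. Book value $75,522.
Year 4: DB = ⌊$75,522 × 150%/8⌋ = $14,160; SL = ⌊$63,022/5⌋ = $12,604 → take DB $14,160. Book value $61,362.
Year 5: DB = ⌊$61,362 × 150%/8⌋ = $11,505; SL = ⌊$48,862/4⌋ = $12,215 → take SL $12,215. Book value $49,147.
Year 6: DB = ⌊$49,147 × 150%/8⌋ = $9,215; SL = ⌊$36,647/3⌋ = $12,215 → take SL $12,215. Book value $36,932.
Year 7: DB = ⌊$36,932 × 150%/8⌋ = $6,924; SL = ⌊$24,432/2⌋ = $12,216 → take SL $12,216. Book value $24,716.

$12,216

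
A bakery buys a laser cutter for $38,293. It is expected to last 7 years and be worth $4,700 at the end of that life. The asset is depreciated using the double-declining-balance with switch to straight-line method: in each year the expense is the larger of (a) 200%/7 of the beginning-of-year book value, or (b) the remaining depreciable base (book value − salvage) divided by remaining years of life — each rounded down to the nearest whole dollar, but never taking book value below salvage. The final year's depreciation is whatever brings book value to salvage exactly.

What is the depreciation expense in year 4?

$3,987

Depreciable base = $38,293 − $4,700 = $33,593.
Year 1: DB = ⌊$38,293 × 200%/7⌋ = $10,940; SL = ⌊$33,593/7⌋ = $4,799 → take DB $10,940. Book value $27,353.
Year 2: DB = ⌊$27,353 × 200%/7⌋ = $7,815; SL = ⌊$22,653/6⌋ = $3,775 → take DB $7,815. Book value $19,538.
Year 3: DB = ⌊$19,538 × 200%/7⌋ = $5,582; SL = ⌊$14,838/5⌋ = $2,967 → take DB $5,582. Book value $13,956.
Year 4: DB = ⌊$13,956 × 200%/7⌋ = $3,987; SL = ⌊$9,256/4⌋ = $2,314 → take DB $3,987. Book value $9,969.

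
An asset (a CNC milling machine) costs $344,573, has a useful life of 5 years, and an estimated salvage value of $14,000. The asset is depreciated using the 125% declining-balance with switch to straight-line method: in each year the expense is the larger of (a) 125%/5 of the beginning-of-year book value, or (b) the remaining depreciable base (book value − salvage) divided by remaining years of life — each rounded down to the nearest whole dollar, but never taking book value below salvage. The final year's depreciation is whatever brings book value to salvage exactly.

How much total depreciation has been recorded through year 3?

$210,691

Depreciable base = $344,573 − $14,000 = $330,573.
Year 1: DB = ⌊$344,573 × 125%/5⌋ = $86,143; SL = ⌊$330,573/5⌋ = $66,114 → take DB $86,143. Book value $258,430.
Year 2: DB = ⌊$258,430 × 125%/5⌋ = $64,607; SL = ⌊$244,430/4⌋ = $61,107 → take DB $64,607. Book value $193,823.
Year 3: DB = ⌊$193,823 × 125%/5⌋ = $48,455; SL = ⌊$179,823/3⌋ = $59,941 → take SL $59,941. Book value $133,882.
Accumulated through year 3 = $344,573 − $133,882 = $210,691.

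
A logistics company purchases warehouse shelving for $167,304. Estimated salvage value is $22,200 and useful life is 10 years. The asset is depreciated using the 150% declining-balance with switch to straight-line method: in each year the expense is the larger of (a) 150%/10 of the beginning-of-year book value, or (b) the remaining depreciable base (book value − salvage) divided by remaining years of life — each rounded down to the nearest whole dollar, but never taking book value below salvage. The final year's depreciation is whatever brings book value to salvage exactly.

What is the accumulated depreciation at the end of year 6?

Depreciable base = $167,304 − $22,200 = $145,104.
Year 1: DB = ⌊$167,304 × 150%/10⌋ = $25,095; SL = ⌊$145,104/10⌋ = $14,510 → take DB $25,095. Book value $142,209.
Year 2: DB = ⌊$142,209 × 150%/10⌋ = $21,331; SL = ⌊$120,009/9⌋ = $13,334 → take DB $21,331. Book value $120,878.
Year 3: DB = ⌊$120,878 × 150%/10⌋ = $18,131; SL = ⌊$98,678/8⌋ = $12,334 → take DB $18,131. Book value $102,747.
Year 4: DB = ⌊$102,747 × 150%/10⌋ = $15,412; SL = ⌊$80,547/7⌋ = $11,506 → take DB $15,412. Book value $87,335.
Year 5: DB = ⌊$87,335 × 150%/10⌋ = $13,100; SL = ⌊$65,135/6⌋ = $10,855 → take DB $13,100. Book value $74,235.
Year 6: DB = ⌊$74,235 × 150%/10⌋ = $11,135; SL = ⌊$52,035/5⌋ = $10,407 → take DB $11,135. Book value $63,100.
Accumulated through year 6 = $167,304 − $63,100 = $104,204.

$104,204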